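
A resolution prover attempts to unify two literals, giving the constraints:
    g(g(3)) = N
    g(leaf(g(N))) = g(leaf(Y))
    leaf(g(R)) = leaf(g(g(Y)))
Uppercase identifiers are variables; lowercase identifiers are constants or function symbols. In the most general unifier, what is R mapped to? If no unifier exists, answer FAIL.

Bind N := g(g(3)); substituting into the one remaining equation that mentions N gives: g(leaf(g(g(g(3))))) = g(leaf(Y)).
Decompose g/1: leaf(g(g(g(3)))) = leaf(Y).
Decompose leaf/1: g(g(g(3))) = Y.
Bind Y := g(g(g(3))); substituting into the remaining equation gives: leaf(g(R)) = leaf(g(g(g(g(g(3)))))).
Decompose leaf/1: g(R) = g(g(g(g(g(3))))).
Decompose g/1: R = g(g(g(g(3)))).
Bind R := g(g(g(g(3)))).
MGU = { N := g(g(3)), Y := g(g(g(3))), R := g(g(g(g(3)))) }, so R := g(g(g(g(3)))).

g(g(g(g(3))))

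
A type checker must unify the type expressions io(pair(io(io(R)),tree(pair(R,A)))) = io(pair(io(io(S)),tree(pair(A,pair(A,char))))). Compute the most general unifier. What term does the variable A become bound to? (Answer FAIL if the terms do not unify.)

FAIL

Decompose io/1: pair(io(io(R)),tree(pair(R,A))) = pair(io(io(S)),tree(pair(A,pair(A,char)))).
Decompose pair/2: io(io(R)) = io(io(S)),  tree(pair(R,A)) = tree(pair(A,pair(A,char))).
Decompose io/1: io(R) = io(S).
Decompose io/1: R = S.
Bind R := S; substituting into the remaining equation gives: tree(pair(S,A)) = tree(pair(A,pair(A,char))).
Decompose tree/1: pair(S,A) = pair(A,pair(A,char)).
Decompose pair/2: S = A,  A = pair(A,char).
Bind S := A; no other remaining equation mentions S. Substituting into the earlier binding gives R := A.
Occurs check fails: A occurs in pair(A,char); the equation A = pair(A,char) has no finite solution.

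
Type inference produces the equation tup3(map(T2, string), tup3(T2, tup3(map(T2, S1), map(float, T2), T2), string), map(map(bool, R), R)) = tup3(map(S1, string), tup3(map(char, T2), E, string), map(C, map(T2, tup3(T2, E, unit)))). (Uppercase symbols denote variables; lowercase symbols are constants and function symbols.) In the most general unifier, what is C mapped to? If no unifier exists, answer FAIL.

Decompose tup3/3: map(T2, string) = map(S1, string),  tup3(T2, tup3(map(T2, S1), map(float, T2), T2), string) = tup3(map(char, T2), E, string),  map(map(bool, R), R) = map(C, map(T2, tup3(T2, E, unit))).
Decompose map/2: T2 = S1,  string = string.
Bind T2 := S1; substituting into the 2 remaining equations that mention T2 gives: tup3(S1, tup3(map(S1, S1), map(float, S1), S1), string) = tup3(map(char, S1), E, string),  map(map(bool, R), R) = map(C, map(S1, tup3(S1, E, unit))).
Delete trivial equation string = string.
Decompose tup3/3: S1 = map(char, S1),  tup3(map(S1, S1), map(float, S1), S1) = E,  string = string.
Occurs check fails: S1 occurs in map(char, S1); the equation S1 = map(char, S1) has no finite solution.

FAIL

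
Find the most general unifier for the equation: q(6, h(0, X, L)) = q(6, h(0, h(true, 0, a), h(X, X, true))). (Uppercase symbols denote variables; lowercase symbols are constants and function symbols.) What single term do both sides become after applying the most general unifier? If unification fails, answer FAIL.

Decompose q/2: 6 = 6,  h(0, X, L) = h(0, h(true, 0, a), h(X, X, true)).
Delete trivial equation 6 = 6.
Decompose h/3: 0 = 0,  X = h(true, 0, a),  L = h(X, X, true).
Delete trivial equation 0 = 0.
Bind X := h(true, 0, a); substituting into the remaining equation gives: L = h(h(true, 0, a), h(true, 0, a), true).
Bind L := h(h(true, 0, a), h(true, 0, a), true).
Applying the MGU to either side gives q(6, h(0, h(true, 0, a), h(h(true, 0, a), h(true, 0, a), true))).

q(6, h(0, h(true, 0, a), h(h(true, 0, a), h(true, 0, a), true)))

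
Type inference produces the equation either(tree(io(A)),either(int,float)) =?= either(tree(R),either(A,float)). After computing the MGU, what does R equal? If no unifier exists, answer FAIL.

Decompose either/2: tree(io(A)) =?= tree(R),  either(int,float) =?= either(A,float).
Decompose tree/1: io(A) =?= R.
Bind R := io(A); no other remaining equation mentions R.
Decompose either/2: int =?= A,  float =?= float.
Bind A := int; no other remaining equation mentions A. Substituting into the earlier binding gives R := io(int).
Delete trivial equation float =?= float.
MGU = { R ↦ io(int), A ↦ int }, so R ↦ io(int).

io(int)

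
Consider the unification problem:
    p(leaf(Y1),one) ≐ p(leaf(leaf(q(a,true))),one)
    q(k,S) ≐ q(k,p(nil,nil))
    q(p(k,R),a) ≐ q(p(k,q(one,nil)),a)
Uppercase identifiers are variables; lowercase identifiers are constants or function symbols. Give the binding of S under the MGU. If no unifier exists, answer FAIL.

p(nil,nil)

Decompose p/2: leaf(Y1) ≐ leaf(leaf(q(a,true))),  one ≐ one.
Decompose leaf/1: Y1 ≐ leaf(q(a,true)).
Bind Y1 := leaf(q(a,true)); no other remaining equation mentions Y1.
Delete trivial equation one ≐ one.
Decompose q/2: k ≐ k,  S ≐ p(nil,nil).
Delete trivial equation k ≐ k.
Bind S := p(nil,nil); no other remaining equation mentions S.
Decompose q/2: p(k,R) ≐ p(k,q(one,nil)),  a ≐ a.
Decompose p/2: k ≐ k,  R ≐ q(one,nil).
Delete trivial equation k ≐ k.
Bind R := q(one,nil); no other remaining equation mentions R.
Delete trivial equation a ≐ a.
MGU = { Y1 := leaf(q(a,true)), S := p(nil,nil), R := q(one,nil) }, so S := p(nil,nil).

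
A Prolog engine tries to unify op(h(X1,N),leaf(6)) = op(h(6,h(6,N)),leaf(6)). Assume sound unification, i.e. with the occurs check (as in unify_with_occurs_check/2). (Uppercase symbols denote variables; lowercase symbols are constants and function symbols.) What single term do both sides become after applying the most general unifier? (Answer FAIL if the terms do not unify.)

FAIL

Decompose op/2: h(X1,N) = h(6,h(6,N)),  leaf(6) = leaf(6).
Decompose h/2: X1 = 6,  N = h(6,N).
Bind X1 := 6; no other remaining equation mentions X1.
Occurs check fails: N occurs in h(6,N); the equation N = h(6,N) has no finite solution.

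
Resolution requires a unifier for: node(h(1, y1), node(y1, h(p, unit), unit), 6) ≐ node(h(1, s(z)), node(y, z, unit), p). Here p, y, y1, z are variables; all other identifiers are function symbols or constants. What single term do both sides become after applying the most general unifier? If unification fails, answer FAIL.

Decompose node/3: h(1, y1) ≐ h(1, s(z)),  node(y1, h(p, unit), unit) ≐ node(y, z, unit),  6 ≐ p.
Decompose h/2: 1 ≐ 1,  y1 ≐ s(z).
Delete trivial equation 1 ≐ 1.
Bind y1 := s(z); substituting into the one remaining equation that mentions y1 gives: node(s(z), h(p, unit), unit) ≐ node(y, z, unit).
Decompose node/3: s(z) ≐ y,  h(p, unit) ≐ z,  unit ≐ unit.
Bind y := s(z); no other remaining equation mentions y.
Bind z := h(p, unit); no other remaining equation mentions z. Substituting into the earlier bindings gives y1 := s(h(p, unit)), y := s(h(p, unit)).
Delete trivial equation unit ≐ unit.
Bind p := 6. Substituting into the earlier bindings gives y1 := s(h(6, unit)), y := s(h(6, unit)), z := h(6, unit).
Applying the MGU to either side gives node(h(1, s(h(6, unit))), node(s(h(6, unit)), h(6, unit), unit), 6).

node(h(1, s(h(6, unit))), node(s(h(6, unit)), h(6, unit), unit), 6)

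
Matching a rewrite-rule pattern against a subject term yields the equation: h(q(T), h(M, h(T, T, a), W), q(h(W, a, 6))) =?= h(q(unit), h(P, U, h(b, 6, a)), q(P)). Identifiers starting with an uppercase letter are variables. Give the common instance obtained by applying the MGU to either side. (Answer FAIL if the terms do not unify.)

h(q(unit), h(h(h(b, 6, a), a, 6), h(unit, unit, a), h(b, 6, a)), q(h(h(b, 6, a), a, 6)))

Decompose h/3: q(T) =?= q(unit),  h(M, h(T, T, a), W) =?= h(P, U, h(b, 6, a)),  q(h(W, a, 6)) =?= q(P).
Decompose q/1: T =?= unit.
Bind T := unit; substituting into the one remaining equation that mentions T gives: h(M, h(unit, unit, a), W) =?= h(P, U, h(b, 6, a)).
Decompose h/3: M =?= P,  h(unit, unit, a) =?= U,  W =?= h(b, 6, a).
Bind M := P; no other remaining equation mentions M.
Bind U := h(unit, unit, a); no other remaining equation mentions U.
Bind W := h(b, 6, a); substituting into the remaining equation gives: q(h(h(b, 6, a), a, 6)) =?= q(P).
Decompose q/1: h(h(b, 6, a), a, 6) =?= P.
Bind P := h(h(b, 6, a), a, 6). Substituting into the earlier binding gives M := h(h(b, 6, a), a, 6).
Applying the MGU to either side gives h(q(unit), h(h(h(b, 6, a), a, 6), h(unit, unit, a), h(b, 6, a)), q(h(h(b, 6, a), a, 6))).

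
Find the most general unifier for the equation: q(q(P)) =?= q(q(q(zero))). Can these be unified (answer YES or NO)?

Decompose q/1: q(P) =?= q(q(zero)).
Decompose q/1: P =?= q(zero).
Bind P := q(zero).
No equations remain and no clash or occurs-check failure arose, so a unifier exists.

YES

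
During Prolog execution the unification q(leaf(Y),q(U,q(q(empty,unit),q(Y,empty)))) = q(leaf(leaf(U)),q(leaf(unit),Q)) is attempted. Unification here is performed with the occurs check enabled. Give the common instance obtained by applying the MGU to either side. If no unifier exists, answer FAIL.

q(leaf(leaf(leaf(unit))),q(leaf(unit),q(q(empty,unit),q(leaf(leaf(unit)),empty))))

Decompose q/2: leaf(Y) = leaf(leaf(U)),  q(U,q(q(empty,unit),q(Y,empty))) = q(leaf(unit),Q).
Decompose leaf/1: Y = leaf(U).
Bind Y := leaf(U); substituting into the remaining equation gives: q(U,q(q(empty,unit),q(leaf(U),empty))) = q(leaf(unit),Q).
Decompose q/2: U = leaf(unit),  q(q(empty,unit),q(leaf(U),empty)) = Q.
Bind U := leaf(unit); substituting into the remaining equation gives: q(q(empty,unit),q(leaf(leaf(unit)),empty)) = Q. Substituting into the earlier binding gives Y := leaf(leaf(unit)).
Bind Q := q(q(empty,unit),q(leaf(leaf(unit)),empty)).
Applying the MGU to either side gives q(leaf(leaf(leaf(unit))),q(leaf(unit),q(q(empty,unit),q(leaf(leaf(unit)),empty)))).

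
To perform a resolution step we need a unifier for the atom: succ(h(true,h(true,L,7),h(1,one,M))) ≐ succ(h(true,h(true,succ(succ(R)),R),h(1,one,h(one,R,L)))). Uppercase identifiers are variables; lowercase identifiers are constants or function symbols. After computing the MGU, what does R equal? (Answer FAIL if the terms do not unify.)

7

Decompose succ/1: h(true,h(true,L,7),h(1,one,M)) ≐ h(true,h(true,succ(succ(R)),R),h(1,one,h(one,R,L))).
Decompose h/3: true ≐ true,  h(true,L,7) ≐ h(true,succ(succ(R)),R),  h(1,one,M) ≐ h(1,one,h(one,R,L)).
Delete trivial equation true ≐ true.
Decompose h/3: true ≐ true,  L ≐ succ(succ(R)),  7 ≐ R.
Delete trivial equation true ≐ true.
Bind L := succ(succ(R)); substituting into the one remaining equation that mentions L gives: h(1,one,M) ≐ h(1,one,h(one,R,succ(succ(R)))).
Bind R := 7; substituting into the remaining equation gives: h(1,one,M) ≐ h(1,one,h(one,7,succ(succ(7)))). Substituting into the earlier binding gives L := succ(succ(7)).
Decompose h/3: 1 ≐ 1,  one ≐ one,  M ≐ h(one,7,succ(succ(7))).
Delete trivial equation 1 ≐ 1.
Delete trivial equation one ≐ one.
Bind M := h(one,7,succ(succ(7))).
MGU = { L := succ(succ(7)), R := 7, M := h(one,7,succ(succ(7))) }, so R := 7.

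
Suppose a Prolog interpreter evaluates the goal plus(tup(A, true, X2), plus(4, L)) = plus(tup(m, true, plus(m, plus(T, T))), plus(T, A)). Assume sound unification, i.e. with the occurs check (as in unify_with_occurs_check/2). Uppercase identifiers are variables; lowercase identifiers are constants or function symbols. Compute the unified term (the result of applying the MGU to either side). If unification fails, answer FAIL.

plus(tup(m, true, plus(m, plus(4, 4))), plus(4, m))

Decompose plus/2: tup(A, true, X2) = tup(m, true, plus(m, plus(T, T))),  plus(4, L) = plus(T, A).
Decompose tup/3: A = m,  true = true,  X2 = plus(m, plus(T, T)).
Bind A := m; substituting into the one remaining equation that mentions A gives: plus(4, L) = plus(T, m).
Delete trivial equation true = true.
Bind X2 := plus(m, plus(T, T)); no other remaining equation mentions X2.
Decompose plus/2: 4 = T,  L = m.
Bind T := 4; no other remaining equation mentions T. Substituting into the earlier binding gives X2 := plus(m, plus(4, 4)).
Bind L := m.
Applying the MGU to either side gives plus(tup(m, true, plus(m, plus(4, 4))), plus(4, m)).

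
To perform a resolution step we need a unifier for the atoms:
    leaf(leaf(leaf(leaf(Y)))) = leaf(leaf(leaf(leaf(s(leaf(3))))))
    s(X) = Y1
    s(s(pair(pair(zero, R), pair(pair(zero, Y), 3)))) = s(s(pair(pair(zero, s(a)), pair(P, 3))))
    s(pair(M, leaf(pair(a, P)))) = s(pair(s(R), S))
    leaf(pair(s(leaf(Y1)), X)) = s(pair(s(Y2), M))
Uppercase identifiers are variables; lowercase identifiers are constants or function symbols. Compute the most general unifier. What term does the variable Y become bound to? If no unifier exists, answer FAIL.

Decompose leaf/1: leaf(leaf(leaf(Y))) = leaf(leaf(leaf(s(leaf(3))))).
Decompose leaf/1: leaf(leaf(Y)) = leaf(leaf(s(leaf(3)))).
Decompose leaf/1: leaf(Y) = leaf(s(leaf(3))).
Decompose leaf/1: Y = s(leaf(3)).
Bind Y := s(leaf(3)); substituting into the one remaining equation that mentions Y gives: s(s(pair(pair(zero, R), pair(pair(zero, s(leaf(3))), 3)))) = s(s(pair(pair(zero, s(a)), pair(P, 3)))).
Bind Y1 := s(X); substituting into the one remaining equation that mentions Y1 gives: leaf(pair(s(leaf(s(X))), X)) = s(pair(s(Y2), M)).
Decompose s/1: s(pair(pair(zero, R), pair(pair(zero, s(leaf(3))), 3))) = s(pair(pair(zero, s(a)), pair(P, 3))).
Decompose s/1: pair(pair(zero, R), pair(pair(zero, s(leaf(3))), 3)) = pair(pair(zero, s(a)), pair(P, 3)).
Decompose pair/2: pair(zero, R) = pair(zero, s(a)),  pair(pair(zero, s(leaf(3))), 3) = pair(P, 3).
Decompose pair/2: zero = zero,  R = s(a).
Delete trivial equation zero = zero.
Bind R := s(a); substituting into the one remaining equation that mentions R gives: s(pair(M, leaf(pair(a, P)))) = s(pair(s(s(a)), S)).
Decompose pair/2: pair(zero, s(leaf(3))) = P,  3 = 3.
Bind P := pair(zero, s(leaf(3))); substituting into the one remaining equation that mentions P gives: s(pair(M, leaf(pair(a, pair(zero, s(leaf(3))))))) = s(pair(s(s(a)), S)).
Delete trivial equation 3 = 3.
Decompose s/1: pair(M, leaf(pair(a, pair(zero, s(leaf(3)))))) = pair(s(s(a)), S).
Decompose pair/2: M = s(s(a)),  leaf(pair(a, pair(zero, s(leaf(3))))) = S.
Bind M := s(s(a)); substituting into the one remaining equation that mentions M gives: leaf(pair(s(leaf(s(X))), X)) = s(pair(s(Y2), s(s(a)))).
Bind S := leaf(pair(a, pair(zero, s(leaf(3))))); no other remaining equation mentions S.
Clash: head symbols differ (leaf/1 vs s/1); no unifier exists.

FAIL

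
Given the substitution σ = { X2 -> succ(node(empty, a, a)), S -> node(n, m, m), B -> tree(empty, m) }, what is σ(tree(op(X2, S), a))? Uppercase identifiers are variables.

Replace each occurrence of X2 with succ(node(empty, a, a)).
Replace each occurrence of S with node(n, m, m).
Result: tree(op(succ(node(empty, a, a)), node(n, m, m)), a).

tree(op(succ(node(empty, a, a)), node(n, m, m)), a)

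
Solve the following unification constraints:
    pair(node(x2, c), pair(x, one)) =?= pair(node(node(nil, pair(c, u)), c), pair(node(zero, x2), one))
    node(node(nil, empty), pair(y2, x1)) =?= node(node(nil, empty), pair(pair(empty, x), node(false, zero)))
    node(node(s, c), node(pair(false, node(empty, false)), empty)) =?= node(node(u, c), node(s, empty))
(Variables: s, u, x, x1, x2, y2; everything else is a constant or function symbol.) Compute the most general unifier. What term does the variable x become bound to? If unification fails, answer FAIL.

node(zero, node(nil, pair(c, pair(false, node(empty, false)))))

Decompose pair/2: node(x2, c) =?= node(node(nil, pair(c, u)), c),  pair(x, one) =?= pair(node(zero, x2), one).
Decompose node/2: x2 =?= node(nil, pair(c, u)),  c =?= c.
Bind x2 := node(nil, pair(c, u)); substituting into the one remaining equation that mentions x2 gives: pair(x, one) =?= pair(node(zero, node(nil, pair(c, u))), one).
Delete trivial equation c =?= c.
Decompose pair/2: x =?= node(zero, node(nil, pair(c, u))),  one =?= one.
Bind x := node(zero, node(nil, pair(c, u))); substituting into the one remaining equation that mentions x gives: node(node(nil, empty), pair(y2, x1)) =?= node(node(nil, empty), pair(pair(empty, node(zero, node(nil, pair(c, u)))), node(false, zero))).
Delete trivial equation one =?= one.
Decompose node/2: node(nil, empty) =?= node(nil, empty),  pair(y2, x1) =?= pair(pair(empty, node(zero, node(nil, pair(c, u)))), node(false, zero)).
Delete trivial equation node(nil, empty) =?= node(nil, empty).
Decompose pair/2: y2 =?= pair(empty, node(zero, node(nil, pair(c, u)))),  x1 =?= node(false, zero).
Bind y2 := pair(empty, node(zero, node(nil, pair(c, u)))); no other remaining equation mentions y2.
Bind x1 := node(false, zero); no other remaining equation mentions x1.
Decompose node/2: node(s, c) =?= node(u, c),  node(pair(false, node(empty, false)), empty) =?= node(s, empty).
Decompose node/2: s =?= u,  c =?= c.
Bind s := u; substituting into the one remaining equation that mentions s gives: node(pair(false, node(empty, false)), empty) =?= node(u, empty).
Delete trivial equation c =?= c.
Decompose node/2: pair(false, node(empty, false)) =?= u,  empty =?= empty.
Bind u := pair(false, node(empty, false)); no other remaining equation mentions u. Substituting into the earlier bindings gives x2 := node(nil, pair(c, pair(false, node(empty, false)))), x := node(zero, node(nil, pair(c, pair(false, node(empty, false))))), y2 := pair(empty, node(zero, node(nil, pair(c, pair(false, node(empty, false)))))), s := pair(false, node(empty, false)).
Delete trivial equation empty =?= empty.
MGU = { x2 := node(nil, pair(c, pair(false, node(empty, false)))), x := node(zero, node(nil, pair(c, pair(false, node(empty, false))))), y2 := pair(empty, node(zero, node(nil, pair(c, pair(false, node(empty, false)))))), x1 := node(false, zero), s := pair(false, node(empty, false)), u := pair(false, node(empty, false)) }, so x := node(zero, node(nil, pair(c, pair(false, node(empty, false))))).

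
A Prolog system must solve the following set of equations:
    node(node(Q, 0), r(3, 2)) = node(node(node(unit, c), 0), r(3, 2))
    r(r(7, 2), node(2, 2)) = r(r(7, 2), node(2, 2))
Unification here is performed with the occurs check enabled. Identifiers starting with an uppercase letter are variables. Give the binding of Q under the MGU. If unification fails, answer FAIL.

Decompose node/2: node(Q, 0) = node(node(unit, c), 0),  r(3, 2) = r(3, 2).
Decompose node/2: Q = node(unit, c),  0 = 0.
Bind Q := node(unit, c); no other remaining equation mentions Q.
Delete trivial equation 0 = 0.
Delete trivial equation r(3, 2) = r(3, 2).
Delete trivial equation r(r(7, 2), node(2, 2)) = r(r(7, 2), node(2, 2)).
MGU = { Q = node(unit, c) }, so Q = node(unit, c).

node(unit, c)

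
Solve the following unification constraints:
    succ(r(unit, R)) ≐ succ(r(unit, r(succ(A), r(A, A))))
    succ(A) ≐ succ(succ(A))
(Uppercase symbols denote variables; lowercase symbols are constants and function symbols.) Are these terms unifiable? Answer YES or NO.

Decompose succ/1: r(unit, R) ≐ r(unit, r(succ(A), r(A, A))).
Decompose r/2: unit ≐ unit,  R ≐ r(succ(A), r(A, A)).
Delete trivial equation unit ≐ unit.
Bind R := r(succ(A), r(A, A)); no other remaining equation mentions R.
Decompose succ/1: A ≐ succ(A).
Occurs check fails: A occurs in succ(A); the equation A ≐ succ(A) has no finite solution.

NO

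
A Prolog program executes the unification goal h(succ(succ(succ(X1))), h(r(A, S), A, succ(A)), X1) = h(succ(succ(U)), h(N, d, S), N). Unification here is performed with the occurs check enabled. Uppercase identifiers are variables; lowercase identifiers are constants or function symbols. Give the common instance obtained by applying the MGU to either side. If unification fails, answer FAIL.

h(succ(succ(succ(r(d, succ(d))))), h(r(d, succ(d)), d, succ(d)), r(d, succ(d)))

Decompose h/3: succ(succ(succ(X1))) = succ(succ(U)),  h(r(A, S), A, succ(A)) = h(N, d, S),  X1 = N.
Decompose succ/1: succ(succ(X1)) = succ(U).
Decompose succ/1: succ(X1) = U.
Bind U := succ(X1); no other remaining equation mentions U.
Decompose h/3: r(A, S) = N,  A = d,  succ(A) = S.
Bind N := r(A, S); substituting into the one remaining equation that mentions N gives: X1 = r(A, S).
Bind A := d; substituting into the remaining equations gives: succ(d) = S,  X1 = r(d, S). Substituting into the earlier binding gives N := r(d, S).
Bind S := succ(d); substituting into the remaining equation gives: X1 = r(d, succ(d)). Substituting into the earlier binding gives N := r(d, succ(d)).
Bind X1 := r(d, succ(d)). Substituting into the earlier binding gives U := succ(r(d, succ(d))).
Applying the MGU to either side gives h(succ(succ(succ(r(d, succ(d))))), h(r(d, succ(d)), d, succ(d)), r(d, succ(d))).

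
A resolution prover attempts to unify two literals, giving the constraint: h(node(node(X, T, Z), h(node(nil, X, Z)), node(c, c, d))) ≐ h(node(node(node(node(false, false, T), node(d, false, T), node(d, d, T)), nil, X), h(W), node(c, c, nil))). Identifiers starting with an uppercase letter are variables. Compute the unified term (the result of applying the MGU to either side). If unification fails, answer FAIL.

FAIL

Decompose h/1: node(node(X, T, Z), h(node(nil, X, Z)), node(c, c, d)) ≐ node(node(node(node(false, false, T), node(d, false, T), node(d, d, T)), nil, X), h(W), node(c, c, nil)).
Decompose node/3: node(X, T, Z) ≐ node(node(node(false, false, T), node(d, false, T), node(d, d, T)), nil, X),  h(node(nil, X, Z)) ≐ h(W),  node(c, c, d) ≐ node(c, c, nil).
Decompose node/3: X ≐ node(node(false, false, T), node(d, false, T), node(d, d, T)),  T ≐ nil,  Z ≐ X.
Bind X := node(node(false, false, T), node(d, false, T), node(d, d, T)); substituting into the 2 remaining equations that mention X gives: Z ≐ node(node(false, false, T), node(d, false, T), node(d, d, T)),  h(node(nil, node(node(false, false, T), node(d, false, T), node(d, d, T)), Z)) ≐ h(W).
Bind T := nil; substituting into the 2 remaining equations that mention T gives: Z ≐ node(node(false, false, nil), node(d, false, nil), node(d, d, nil)),  h(node(nil, node(node(false, false, nil), node(d, false, nil), node(d, d, nil)), Z)) ≐ h(W). Substituting into the earlier binding gives X := node(node(false, false, nil), node(d, false, nil), node(d, d, nil)).
Bind Z := node(node(false, false, nil), node(d, false, nil), node(d, d, nil)); substituting into the one remaining equation that mentions Z gives: h(node(nil, node(node(false, false, nil), node(d, false, nil), node(d, d, nil)), node(node(false, false, nil), node(d, false, nil), node(d, d, nil)))) ≐ h(W).
Decompose h/1: node(nil, node(node(false, false, nil), node(d, false, nil), node(d, d, nil)), node(node(false, false, nil), node(d, false, nil), node(d, d, nil))) ≐ W.
Bind W := node(nil, node(node(false, false, nil), node(d, false, nil), node(d, d, nil)), node(node(false, false, nil), node(d, false, nil), node(d, d, nil))); no other remaining equation mentions W.
Decompose node/3: c ≐ c,  c ≐ c,  d ≐ nil.
Delete trivial equation c ≐ c.
Delete trivial equation c ≐ c.
Clash: constants d and nil differ; no unifier exists.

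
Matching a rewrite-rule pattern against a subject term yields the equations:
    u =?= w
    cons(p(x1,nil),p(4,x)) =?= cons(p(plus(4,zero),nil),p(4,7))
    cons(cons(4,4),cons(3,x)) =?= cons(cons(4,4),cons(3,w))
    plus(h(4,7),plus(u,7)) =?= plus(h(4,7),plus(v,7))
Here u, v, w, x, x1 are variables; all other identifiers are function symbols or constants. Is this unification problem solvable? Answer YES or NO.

YES

Bind u := w; substituting into the one remaining equation that mentions u gives: plus(h(4,7),plus(w,7)) =?= plus(h(4,7),plus(v,7)).
Decompose cons/2: p(x1,nil) =?= p(plus(4,zero),nil),  p(4,x) =?= p(4,7).
Decompose p/2: x1 =?= plus(4,zero),  nil =?= nil.
Bind x1 := plus(4,zero); no other remaining equation mentions x1.
Delete trivial equation nil =?= nil.
Decompose p/2: 4 =?= 4,  x =?= 7.
Delete trivial equation 4 =?= 4.
Bind x := 7; substituting into the one remaining equation that mentions x gives: cons(cons(4,4),cons(3,7)) =?= cons(cons(4,4),cons(3,w)).
Decompose cons/2: cons(4,4) =?= cons(4,4),  cons(3,7) =?= cons(3,w).
Delete trivial equation cons(4,4) =?= cons(4,4).
Decompose cons/2: 3 =?= 3,  7 =?= w.
Delete trivial equation 3 =?= 3.
Bind w := 7; substituting into the remaining equation gives: plus(h(4,7),plus(7,7)) =?= plus(h(4,7),plus(v,7)). Substituting into the earlier binding gives u := 7.
Decompose plus/2: h(4,7) =?= h(4,7),  plus(7,7) =?= plus(v,7).
Delete trivial equation h(4,7) =?= h(4,7).
Decompose plus/2: 7 =?= v,  7 =?= 7.
Bind v := 7; no other remaining equation mentions v.
Delete trivial equation 7 =?= 7.
No equations remain and no clash or occurs-check failure arose, so a unifier exists.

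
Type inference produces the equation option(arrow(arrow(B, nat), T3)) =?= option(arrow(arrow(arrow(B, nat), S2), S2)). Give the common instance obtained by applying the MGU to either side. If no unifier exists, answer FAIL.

Decompose option/1: arrow(arrow(B, nat), T3) =?= arrow(arrow(arrow(B, nat), S2), S2).
Decompose arrow/2: arrow(B, nat) =?= arrow(arrow(B, nat), S2),  T3 =?= S2.
Decompose arrow/2: B =?= arrow(B, nat),  nat =?= S2.
Occurs check fails: B occurs in arrow(B, nat); the equation B =?= arrow(B, nat) has no finite solution.

FAIL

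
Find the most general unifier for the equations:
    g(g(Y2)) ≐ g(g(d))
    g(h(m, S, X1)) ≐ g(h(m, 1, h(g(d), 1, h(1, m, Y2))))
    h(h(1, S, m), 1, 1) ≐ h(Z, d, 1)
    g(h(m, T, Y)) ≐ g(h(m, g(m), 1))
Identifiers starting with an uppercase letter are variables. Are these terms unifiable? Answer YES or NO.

Decompose g/1: g(Y2) ≐ g(d).
Decompose g/1: Y2 ≐ d.
Bind Y2 := d; substituting into the one remaining equation that mentions Y2 gives: g(h(m, S, X1)) ≐ g(h(m, 1, h(g(d), 1, h(1, m, d)))).
Decompose g/1: h(m, S, X1) ≐ h(m, 1, h(g(d), 1, h(1, m, d))).
Decompose h/3: m ≐ m,  S ≐ 1,  X1 ≐ h(g(d), 1, h(1, m, d)).
Delete trivial equation m ≐ m.
Bind S := 1; substituting into the one remaining equation that mentions S gives: h(h(1, 1, m), 1, 1) ≐ h(Z, d, 1).
Bind X1 := h(g(d), 1, h(1, m, d)); no other remaining equation mentions X1.
Decompose h/3: h(1, 1, m) ≐ Z,  1 ≐ d,  1 ≐ 1.
Bind Z := h(1, 1, m); no other remaining equation mentions Z.
Clash: constants 1 and d differ; no unifier exists.

NO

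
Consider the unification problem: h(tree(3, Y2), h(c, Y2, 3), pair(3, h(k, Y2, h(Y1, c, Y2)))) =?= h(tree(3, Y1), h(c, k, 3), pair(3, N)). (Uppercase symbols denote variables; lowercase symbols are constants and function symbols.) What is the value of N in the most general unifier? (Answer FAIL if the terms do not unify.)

h(k, k, h(k, c, k))

Decompose h/3: tree(3, Y2) =?= tree(3, Y1),  h(c, Y2, 3) =?= h(c, k, 3),  pair(3, h(k, Y2, h(Y1, c, Y2))) =?= pair(3, N).
Decompose tree/2: 3 =?= 3,  Y2 =?= Y1.
Delete trivial equation 3 =?= 3.
Bind Y2 := Y1; substituting into the remaining equations gives: h(c, Y1, 3) =?= h(c, k, 3),  pair(3, h(k, Y1, h(Y1, c, Y1))) =?= pair(3, N).
Decompose h/3: c =?= c,  Y1 =?= k,  3 =?= 3.
Delete trivial equation c =?= c.
Bind Y1 := k; substituting into the one remaining equation that mentions Y1 gives: pair(3, h(k, k, h(k, c, k))) =?= pair(3, N). Substituting into the earlier binding gives Y2 := k.
Delete trivial equation 3 =?= 3.
Decompose pair/2: 3 =?= 3,  h(k, k, h(k, c, k)) =?= N.
Delete trivial equation 3 =?= 3.
Bind N := h(k, k, h(k, c, k)).
MGU = { Y2 ↦ k, Y1 ↦ k, N ↦ h(k, k, h(k, c, k)) }, so N ↦ h(k, k, h(k, c, k)).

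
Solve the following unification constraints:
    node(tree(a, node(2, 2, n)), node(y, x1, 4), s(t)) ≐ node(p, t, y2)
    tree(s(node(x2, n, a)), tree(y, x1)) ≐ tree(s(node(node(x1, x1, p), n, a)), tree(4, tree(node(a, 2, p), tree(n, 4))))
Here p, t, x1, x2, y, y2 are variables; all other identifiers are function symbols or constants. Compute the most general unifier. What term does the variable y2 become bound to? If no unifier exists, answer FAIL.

Decompose node/3: tree(a, node(2, 2, n)) ≐ p,  node(y, x1, 4) ≐ t,  s(t) ≐ y2.
Bind p := tree(a, node(2, 2, n)); substituting into the one remaining equation that mentions p gives: tree(s(node(x2, n, a)), tree(y, x1)) ≐ tree(s(node(node(x1, x1, tree(a, node(2, 2, n))), n, a)), tree(4, tree(node(a, 2, tree(a, node(2, 2, n))), tree(n, 4)))).
Bind t := node(y, x1, 4); substituting into the one remaining equation that mentions t gives: s(node(y, x1, 4)) ≐ y2.
Bind y2 := s(node(y, x1, 4)); no other remaining equation mentions y2.
Decompose tree/2: s(node(x2, n, a)) ≐ s(node(node(x1, x1, tree(a, node(2, 2, n))), n, a)),  tree(y, x1) ≐ tree(4, tree(node(a, 2, tree(a, node(2, 2, n))), tree(n, 4))).
Decompose s/1: node(x2, n, a) ≐ node(node(x1, x1, tree(a, node(2, 2, n))), n, a).
Decompose node/3: x2 ≐ node(x1, x1, tree(a, node(2, 2, n))),  n ≐ n,  a ≐ a.
Bind x2 := node(x1, x1, tree(a, node(2, 2, n))); no other remaining equation mentions x2.
Delete trivial equation n ≐ n.
Delete trivial equation a ≐ a.
Decompose tree/2: y ≐ 4,  x1 ≐ tree(node(a, 2, tree(a, node(2, 2, n))), tree(n, 4)).
Bind y := 4; no other remaining equation mentions y. Substituting into the earlier bindings gives t := node(4, x1, 4), y2 := s(node(4, x1, 4)).
Bind x1 := tree(node(a, 2, tree(a, node(2, 2, n))), tree(n, 4)). Substituting into the earlier bindings gives t := node(4, tree(node(a, 2, tree(a, node(2, 2, n))), tree(n, 4)), 4), y2 := s(node(4, tree(node(a, 2, tree(a, node(2, 2, n))), tree(n, 4)), 4)), x2 := node(tree(node(a, 2, tree(a, node(2, 2, n))), tree(n, 4)), tree(node(a, 2, tree(a, node(2, 2, n))), tree(n, 4)), tree(a, node(2, 2, n))).
MGU = { p -> tree(a, node(2, 2, n)), t -> node(4, tree(node(a, 2, tree(a, node(2, 2, n))), tree(n, 4)), 4), y2 -> s(node(4, tree(node(a, 2, tree(a, node(2, 2, n))), tree(n, 4)), 4)), x2 -> node(tree(node(a, 2, tree(a, node(2, 2, n))), tree(n, 4)), tree(node(a, 2, tree(a, node(2, 2, n))), tree(n, 4)), tree(a, node(2, 2, n))), y -> 4, x1 -> tree(node(a, 2, tree(a, node(2, 2, n))), tree(n, 4)) }, so y2 -> s(node(4, tree(node(a, 2, tree(a, node(2, 2, n))), tree(n, 4)), 4)).

s(node(4, tree(node(a, 2, tree(a, node(2, 2, n))), tree(n, 4)), 4))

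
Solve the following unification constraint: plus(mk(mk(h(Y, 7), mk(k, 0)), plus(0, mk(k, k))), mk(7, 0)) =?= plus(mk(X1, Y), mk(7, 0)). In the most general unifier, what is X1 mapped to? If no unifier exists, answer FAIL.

mk(h(plus(0, mk(k, k)), 7), mk(k, 0))

Decompose plus/2: mk(mk(h(Y, 7), mk(k, 0)), plus(0, mk(k, k))) =?= mk(X1, Y),  mk(7, 0) =?= mk(7, 0).
Decompose mk/2: mk(h(Y, 7), mk(k, 0)) =?= X1,  plus(0, mk(k, k)) =?= Y.
Bind X1 := mk(h(Y, 7), mk(k, 0)); no other remaining equation mentions X1.
Bind Y := plus(0, mk(k, k)); no other remaining equation mentions Y. Substituting into the earlier binding gives X1 := mk(h(plus(0, mk(k, k)), 7), mk(k, 0)).
Delete trivial equation mk(7, 0) =?= mk(7, 0).
MGU = { X1 := mk(h(plus(0, mk(k, k)), 7), mk(k, 0)), Y := plus(0, mk(k, k)) }, so X1 := mk(h(plus(0, mk(k, k)), 7), mk(k, 0)).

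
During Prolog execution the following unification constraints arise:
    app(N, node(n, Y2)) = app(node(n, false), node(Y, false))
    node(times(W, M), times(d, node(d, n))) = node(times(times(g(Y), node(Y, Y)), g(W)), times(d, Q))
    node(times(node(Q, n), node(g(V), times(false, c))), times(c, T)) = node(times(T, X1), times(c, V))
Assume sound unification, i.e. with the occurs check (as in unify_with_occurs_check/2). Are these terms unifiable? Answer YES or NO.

YES

Decompose app/2: N = node(n, false),  node(n, Y2) = node(Y, false).
Bind N := node(n, false); no other remaining equation mentions N.
Decompose node/2: n = Y,  Y2 = false.
Bind Y := n; substituting into the one remaining equation that mentions Y gives: node(times(W, M), times(d, node(d, n))) = node(times(times(g(n), node(n, n)), g(W)), times(d, Q)).
Bind Y2 := false; no other remaining equation mentions Y2.
Decompose node/2: times(W, M) = times(times(g(n), node(n, n)), g(W)),  times(d, node(d, n)) = times(d, Q).
Decompose times/2: W = times(g(n), node(n, n)),  M = g(W).
Bind W := times(g(n), node(n, n)); substituting into the one remaining equation that mentions W gives: M = g(times(g(n), node(n, n))).
Bind M := g(times(g(n), node(n, n))); no other remaining equation mentions M.
Decompose times/2: d = d,  node(d, n) = Q.
Delete trivial equation d = d.
Bind Q := node(d, n); substituting into the remaining equation gives: node(times(node(node(d, n), n), node(g(V), times(false, c))), times(c, T)) = node(times(T, X1), times(c, V)).
Decompose node/2: times(node(node(d, n), n), node(g(V), times(false, c))) = times(T, X1),  times(c, T) = times(c, V).
Decompose times/2: node(node(d, n), n) = T,  node(g(V), times(false, c)) = X1.
Bind T := node(node(d, n), n); substituting into the one remaining equation that mentions T gives: times(c, node(node(d, n), n)) = times(c, V).
Bind X1 := node(g(V), times(false, c)); no other remaining equation mentions X1.
Decompose times/2: c = c,  node(node(d, n), n) = V.
Delete trivial equation c = c.
Bind V := node(node(d, n), n). Substituting into the earlier binding gives X1 := node(g(node(node(d, n), n)), times(false, c)).
No equations remain and no clash or occurs-check failure arose, so a unifier exists.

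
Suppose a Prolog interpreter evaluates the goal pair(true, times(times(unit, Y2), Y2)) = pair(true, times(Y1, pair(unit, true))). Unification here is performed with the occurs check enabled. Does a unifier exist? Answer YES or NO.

YES

Decompose pair/2: true = true,  times(times(unit, Y2), Y2) = times(Y1, pair(unit, true)).
Delete trivial equation true = true.
Decompose times/2: times(unit, Y2) = Y1,  Y2 = pair(unit, true).
Bind Y1 := times(unit, Y2); no other remaining equation mentions Y1.
Bind Y2 := pair(unit, true). Substituting into the earlier binding gives Y1 := times(unit, pair(unit, true)).
No equations remain and no clash or occurs-check failure arose, so a unifier exists.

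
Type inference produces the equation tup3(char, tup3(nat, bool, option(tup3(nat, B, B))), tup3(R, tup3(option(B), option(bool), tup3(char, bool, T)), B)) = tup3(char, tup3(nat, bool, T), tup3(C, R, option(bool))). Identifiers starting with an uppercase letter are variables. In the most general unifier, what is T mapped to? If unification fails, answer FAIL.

Decompose tup3/3: char = char,  tup3(nat, bool, option(tup3(nat, B, B))) = tup3(nat, bool, T),  tup3(R, tup3(option(B), option(bool), tup3(char, bool, T)), B) = tup3(C, R, option(bool)).
Delete trivial equation char = char.
Decompose tup3/3: nat = nat,  bool = bool,  option(tup3(nat, B, B)) = T.
Delete trivial equation nat = nat.
Delete trivial equation bool = bool.
Bind T := option(tup3(nat, B, B)); substituting into the remaining equation gives: tup3(R, tup3(option(B), option(bool), tup3(char, bool, option(tup3(nat, B, B)))), B) = tup3(C, R, option(bool)).
Decompose tup3/3: R = C,  tup3(option(B), option(bool), tup3(char, bool, option(tup3(nat, B, B)))) = R,  B = option(bool).
Bind R := C; substituting into the one remaining equation that mentions R gives: tup3(option(B), option(bool), tup3(char, bool, option(tup3(nat, B, B)))) = C.
Bind C := tup3(option(B), option(bool), tup3(char, bool, option(tup3(nat, B, B)))); no other remaining equation mentions C. Substituting into the earlier binding gives R := tup3(option(B), option(bool), tup3(char, bool, option(tup3(nat, B, B)))).
Bind B := option(bool). Substituting into the earlier bindings gives T := option(tup3(nat, option(bool), option(bool))), R := tup3(option(option(bool)), option(bool), tup3(char, bool, option(tup3(nat, option(bool), option(bool))))), C := tup3(option(option(bool)), option(bool), tup3(char, bool, option(tup3(nat, option(bool), option(bool))))).
MGU = { T -> option(tup3(nat, option(bool), option(bool))), R -> tup3(option(option(bool)), option(bool), tup3(char, bool, option(tup3(nat, option(bool), option(bool))))), C -> tup3(option(option(bool)), option(bool), tup3(char, bool, option(tup3(nat, option(bool), option(bool))))), B -> option(bool) }, so T -> option(tup3(nat, option(bool), option(bool))).

option(tup3(nat, option(bool), option(bool)))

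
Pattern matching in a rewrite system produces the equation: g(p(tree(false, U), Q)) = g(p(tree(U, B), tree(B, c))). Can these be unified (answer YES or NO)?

Decompose g/1: p(tree(false, U), Q) = p(tree(U, B), tree(B, c)).
Decompose p/2: tree(false, U) = tree(U, B),  Q = tree(B, c).
Decompose tree/2: false = U,  U = B.
Bind U := false; substituting into the one remaining equation that mentions U gives: false = B.
Bind B := false; substituting into the remaining equation gives: Q = tree(false, c).
Bind Q := tree(false, c).
No equations remain and no clash or occurs-check failure arose, so a unifier exists.

YES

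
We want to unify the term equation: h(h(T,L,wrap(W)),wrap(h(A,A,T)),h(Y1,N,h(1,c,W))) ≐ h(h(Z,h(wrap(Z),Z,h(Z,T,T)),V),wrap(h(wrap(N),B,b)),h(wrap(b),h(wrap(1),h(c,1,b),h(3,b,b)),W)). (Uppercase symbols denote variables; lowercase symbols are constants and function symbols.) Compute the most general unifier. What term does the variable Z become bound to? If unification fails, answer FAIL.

Decompose h/3: h(T,L,wrap(W)) ≐ h(Z,h(wrap(Z),Z,h(Z,T,T)),V),  wrap(h(A,A,T)) ≐ wrap(h(wrap(N),B,b)),  h(Y1,N,h(1,c,W)) ≐ h(wrap(b),h(wrap(1),h(c,1,b),h(3,b,b)),W).
Decompose h/3: T ≐ Z,  L ≐ h(wrap(Z),Z,h(Z,T,T)),  wrap(W) ≐ V.
Bind T := Z; substituting into the 2 remaining equations that mention T gives: L ≐ h(wrap(Z),Z,h(Z,Z,Z)),  wrap(h(A,A,Z)) ≐ wrap(h(wrap(N),B,b)).
Bind L := h(wrap(Z),Z,h(Z,Z,Z)); no other remaining equation mentions L.
Bind V := wrap(W); no other remaining equation mentions V.
Decompose wrap/1: h(A,A,Z) ≐ h(wrap(N),B,b).
Decompose h/3: A ≐ wrap(N),  A ≐ B,  Z ≐ b.
Bind A := wrap(N); substituting into the one remaining equation that mentions A gives: wrap(N) ≐ B.
Bind B := wrap(N); no other remaining equation mentions B.
Bind Z := b; no other remaining equation mentions Z. Substituting into the earlier bindings gives T := b, L := h(wrap(b),b,h(b,b,b)).
Decompose h/3: Y1 ≐ wrap(b),  N ≐ h(wrap(1),h(c,1,b),h(3,b,b)),  h(1,c,W) ≐ W.
Bind Y1 := wrap(b); no other remaining equation mentions Y1.
Bind N := h(wrap(1),h(c,1,b),h(3,b,b)); no other remaining equation mentions N. Substituting into the earlier bindings gives A := wrap(h(wrap(1),h(c,1,b),h(3,b,b))), B := wrap(h(wrap(1),h(c,1,b),h(3,b,b))).
Occurs check fails: W occurs in h(1,c,W); the equation W ≐ h(1,c,W) has no finite solution.

FAIL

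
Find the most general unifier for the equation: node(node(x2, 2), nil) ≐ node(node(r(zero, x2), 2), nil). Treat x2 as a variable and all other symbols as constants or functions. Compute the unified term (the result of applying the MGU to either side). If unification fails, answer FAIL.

Decompose node/2: node(x2, 2) ≐ node(r(zero, x2), 2),  nil ≐ nil.
Decompose node/2: x2 ≐ r(zero, x2),  2 ≐ 2.
Occurs check fails: x2 occurs in r(zero, x2); the equation x2 ≐ r(zero, x2) has no finite solution.

FAIL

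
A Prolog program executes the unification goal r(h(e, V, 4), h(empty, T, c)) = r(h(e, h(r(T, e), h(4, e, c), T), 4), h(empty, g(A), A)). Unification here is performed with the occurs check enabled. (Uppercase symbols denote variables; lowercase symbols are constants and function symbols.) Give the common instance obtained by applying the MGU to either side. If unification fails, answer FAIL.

r(h(e, h(r(g(c), e), h(4, e, c), g(c)), 4), h(empty, g(c), c))

Decompose r/2: h(e, V, 4) = h(e, h(r(T, e), h(4, e, c), T), 4),  h(empty, T, c) = h(empty, g(A), A).
Decompose h/3: e = e,  V = h(r(T, e), h(4, e, c), T),  4 = 4.
Delete trivial equation e = e.
Bind V := h(r(T, e), h(4, e, c), T); no other remaining equation mentions V.
Delete trivial equation 4 = 4.
Decompose h/3: empty = empty,  T = g(A),  c = A.
Delete trivial equation empty = empty.
Bind T := g(A); no other remaining equation mentions T. Substituting into the earlier binding gives V := h(r(g(A), e), h(4, e, c), g(A)).
Bind A := c. Substituting into the earlier bindings gives V := h(r(g(c), e), h(4, e, c), g(c)), T := g(c).
Applying the MGU to either side gives r(h(e, h(r(g(c), e), h(4, e, c), g(c)), 4), h(empty, g(c), c)).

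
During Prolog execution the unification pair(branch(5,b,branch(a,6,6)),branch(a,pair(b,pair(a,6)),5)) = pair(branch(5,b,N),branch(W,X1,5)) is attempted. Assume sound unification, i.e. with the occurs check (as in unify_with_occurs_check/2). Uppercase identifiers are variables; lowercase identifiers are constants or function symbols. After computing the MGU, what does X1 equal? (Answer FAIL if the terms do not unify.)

pair(b,pair(a,6))

Decompose pair/2: branch(5,b,branch(a,6,6)) = branch(5,b,N),  branch(a,pair(b,pair(a,6)),5) = branch(W,X1,5).
Decompose branch/3: 5 = 5,  b = b,  branch(a,6,6) = N.
Delete trivial equation 5 = 5.
Delete trivial equation b = b.
Bind N := branch(a,6,6); no other remaining equation mentions N.
Decompose branch/3: a = W,  pair(b,pair(a,6)) = X1,  5 = 5.
Bind W := a; no other remaining equation mentions W.
Bind X1 := pair(b,pair(a,6)); no other remaining equation mentions X1.
Delete trivial equation 5 = 5.
MGU = { N -> branch(a,6,6), W -> a, X1 -> pair(b,pair(a,6)) }, so X1 -> pair(b,pair(a,6)).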